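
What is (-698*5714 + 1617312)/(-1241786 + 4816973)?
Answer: -2371060/3575187 ≈ -0.66320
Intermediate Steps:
(-698*5714 + 1617312)/(-1241786 + 4816973) = (-3988372 + 1617312)/3575187 = -2371060*1/3575187 = -2371060/3575187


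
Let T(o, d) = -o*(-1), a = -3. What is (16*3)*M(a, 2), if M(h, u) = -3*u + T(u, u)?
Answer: -192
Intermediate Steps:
T(o, d) = o
M(h, u) = -2*u (M(h, u) = -3*u + u = -2*u)
(16*3)*M(a, 2) = (16*3)*(-2*2) = 48*(-4) = -192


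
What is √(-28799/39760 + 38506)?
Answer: √3804459856085/9940 ≈ 196.23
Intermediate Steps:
√(-28799/39760 + 38506) = √(1530969761/39760) = √3804459856085/9940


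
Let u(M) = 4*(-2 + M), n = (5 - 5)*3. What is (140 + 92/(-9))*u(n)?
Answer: -9344/9 ≈ -1038.2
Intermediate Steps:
n = 0 (n = 0*3 = 0)
u(M) = -8 + 4*M
(140 + 92/(-9))*u(n) = (140 + 92/(-9))*(-8 + 4*0) = (140 + 92*(-1/9))*(-8 + 0) = (140 - 92/9)*(-8) = (1168/9)*(-8) = -9344/9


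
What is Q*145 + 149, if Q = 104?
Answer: 15229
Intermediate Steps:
Q*145 + 149 = 104*145 + 149 = 15080 + 149 = 15229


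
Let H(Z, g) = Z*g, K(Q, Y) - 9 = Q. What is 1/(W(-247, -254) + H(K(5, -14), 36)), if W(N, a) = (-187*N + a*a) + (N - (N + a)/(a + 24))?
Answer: 230/25520759 ≈ 9.0123e-6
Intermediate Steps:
K(Q, Y) = 9 + Q
W(N, a) = a² - 186*N - (N + a)/(24 + a) (W(N, a) = (-187*N + a²) + (N - (N + a)/(24 + a)) = (a² - 187*N) + (N - (N + a)/(24 + a)) = a² - 186*N - (N + a)/(24 + a))
1/(W(-247, -254) + H(K(5, -14), 36)) = 1/(((-254)³ - 1*(-254) - 4465*(-247) + 24*(-254)² - 186*(-247)*(-254))/(24 - 254) + (9 + 5)*36) = 1/((-16387064 + 254 + 1102855 + 24*64516 - 11669268)/(-230) + 14*36) = 1/(-(-16387064 + 254 + 1102855 + 1548384 - 11669268)/230 + 504) = 1/(-1/230*(-25404839) + 504) = 1/(25404839/230 + 504) = 1/(25520759/230) = 230/25520759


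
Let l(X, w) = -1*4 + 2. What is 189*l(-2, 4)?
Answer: -378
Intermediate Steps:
l(X, w) = -2 (l(X, w) = -4 + 2 = -2)
189*l(-2, 4) = 189*(-2) = -378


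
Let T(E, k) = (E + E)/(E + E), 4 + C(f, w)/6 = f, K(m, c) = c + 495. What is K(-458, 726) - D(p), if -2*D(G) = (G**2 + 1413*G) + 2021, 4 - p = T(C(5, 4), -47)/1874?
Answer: 35576152803/7023752 ≈ 5065.1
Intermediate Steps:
K(m, c) = 495 + c
C(f, w) = -24 + 6*f
T(E, k) = 1 (T(E, k) = (2*E)/((2*E)) = (2*E)*(1/(2*E)) = 1)
p = 7495/1874 (p = 4 - 1/1874 = 7495/1874 ≈ 3.9995)
D(G) = -2021/2 - 1413*G/2 - G**2/2 (D(G) = -((G**2 + 1413*G) + 2021)/2 = -(2021 + G**2 + 1413*G)/2 = -2021/2 - 1413*G/2 - G**2/2)
K(-458, 726) - D(p) = (495 + 726) - (-2021/2 - 1413/2*7495/1874 - (7495/1874)**2/2) = 1221 - (-2021/2 - 10590435/3748 - 1/2*56175025/3511876) = 1221 - (-2021/2 - 10590435/3748 - 56175025/7023752) = 1221 - 1*(-27000151611/7023752) = 1221 + 27000151611/7023752 = 35576152803/7023752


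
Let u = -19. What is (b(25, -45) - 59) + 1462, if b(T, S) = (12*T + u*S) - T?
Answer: 2533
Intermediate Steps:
b(T, S) = -19*S + 11*T (b(T, S) = (12*T - 19*S) - T = (-19*S + 12*T) - T = -19*S + 11*T)
(b(25, -45) - 59) + 1462 = ((-19*(-45) + 11*25) - 59) + 1462 = ((855 + 275) - 59) + 1462 = (1130 - 59) + 1462 = 1071 + 1462 = 2533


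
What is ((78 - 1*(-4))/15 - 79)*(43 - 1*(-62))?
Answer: -7721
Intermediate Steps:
((78 - 1*(-4))/15 - 79)*(43 - 1*(-62)) = ((78 + 4)*(1/15) - 79)*(43 + 62) = (82*(1/15) - 79)*105 = (82/15 - 79)*105 = -1103/15*105 = -7721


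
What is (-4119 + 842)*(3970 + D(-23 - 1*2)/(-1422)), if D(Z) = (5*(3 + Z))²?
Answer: -9230063740/711 ≈ -1.2982e+7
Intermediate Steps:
D(Z) = (15 + 5*Z)²
(-4119 + 842)*(3970 + D(-23 - 1*2)/(-1422)) = (-4119 + 842)*(3970 + (25*(3 + (-23 - 1*2))²)/(-1422)) = -3277*(3970 + (25*(3 + (-23 - 2))²)*(-1/1422)) = -3277*(3970 + (25*(3 - 25)²)*(-1/1422)) = -3277*(3970 + (25*(-22)²)*(-1/1422)) = -3277*(3970 + (25*484)*(-1/1422)) = -3277*(3970 + 12100*(-1/1422)) = -3277*(3970 - 6050/711) = -3277*2816620/711 = -9230063740/711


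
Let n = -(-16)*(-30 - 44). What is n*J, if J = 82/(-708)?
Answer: 24272/177 ≈ 137.13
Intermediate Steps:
J = -41/354 (J = 82*(-1/708) = -41/354 ≈ -0.11582)
n = -1184 (n = -(-16)*(-74) = -1*1184 = -1184)
n*J = -1184*(-41/354) = 24272/177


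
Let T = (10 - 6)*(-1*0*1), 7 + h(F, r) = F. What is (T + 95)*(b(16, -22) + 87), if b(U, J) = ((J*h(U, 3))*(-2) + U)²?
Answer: 16133945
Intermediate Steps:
h(F, r) = -7 + F
T = 0 (T = 4*(0*1) = 4*0 = 0)
b(U, J) = (U - 2*J*(-7 + U))² (b(U, J) = ((J*(-7 + U))*(-2) + U)² = (-2*J*(-7 + U) + U)² = (U - 2*J*(-7 + U))²)
(T + 95)*(b(16, -22) + 87) = (0 + 95)*((-1*16 + 2*(-22)*(-7 + 16))² + 87) = 95*((-16 + 2*(-22)*9)² + 87) = 95*((-16 - 396)² + 87) = 95*((-412)² + 87) = 95*(169744 + 87) = 95*169831 = 16133945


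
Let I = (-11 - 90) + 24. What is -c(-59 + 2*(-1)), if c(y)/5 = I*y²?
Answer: 1432585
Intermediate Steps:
I = -77 (I = -101 + 24 = -77)
c(y) = -385*y² (c(y) = 5*(-77*y²) = -385*y²)
-c(-59 + 2*(-1)) = -(-385)*(-59 + 2*(-1))² = -(-385)*(-59 - 2)² = -(-385)*(-61)² = -(-385)*3721 = -1*(-1432585) = 1432585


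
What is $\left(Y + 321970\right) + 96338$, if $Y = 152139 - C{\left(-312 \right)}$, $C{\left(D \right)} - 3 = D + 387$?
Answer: $570369$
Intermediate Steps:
$C{\left(D \right)} = 390 + D$ ($C{\left(D \right)} = 3 + \left(D + 387\right) = 3 + \left(387 + D\right) = 390 + D$)
$Y = 152061$ ($Y = 152139 - \left(390 - 312\right) = 152139 - 78 = 152061$)
$\left(Y + 321970\right) + 96338 = \left(152061 + 321970\right) + 96338 = 474031 + 96338 = 570369$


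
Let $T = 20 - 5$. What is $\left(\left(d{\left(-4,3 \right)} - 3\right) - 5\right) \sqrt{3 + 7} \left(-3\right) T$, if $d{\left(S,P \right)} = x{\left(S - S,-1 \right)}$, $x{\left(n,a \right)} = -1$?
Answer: $405 \sqrt{10} \approx 1280.7$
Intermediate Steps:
$T = 15$
$d{\left(S,P \right)} = -1$
$\left(\left(d{\left(-4,3 \right)} - 3\right) - 5\right) \sqrt{3 + 7} \left(-3\right) T = \left(\left(-1 - 3\right) - 5\right) \sqrt{3 + 7} \left(-3\right) 15 = \left(-4 - 5\right) \sqrt{10} \left(-3\right) 15 = - 9 \sqrt{10} \left(-3\right) 15 = 27 \sqrt{10} \cdot 15 = 405 \sqrt{10}$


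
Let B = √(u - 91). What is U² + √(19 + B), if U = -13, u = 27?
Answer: 169 + √(19 + 8*I) ≈ 173.45 + 0.89876*I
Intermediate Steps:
B = 8*I (B = √(27 - 91) = √(-64) = 8*I ≈ 8.0*I)
U² + √(19 + B) = (-13)² + √(19 + 8*I) = 169 + √(19 + 8*I)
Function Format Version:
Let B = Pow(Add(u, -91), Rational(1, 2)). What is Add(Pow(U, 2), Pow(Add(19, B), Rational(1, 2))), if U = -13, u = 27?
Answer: Add(169, Pow(Add(19, Mul(8, I)), Rational(1, 2))) ≈ Add(173.45, Mul(0.89876, I))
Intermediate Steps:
B = Mul(8, I) (B = Pow(Add(27, -91), Rational(1, 2)) = Pow(-64, Rational(1, 2)) = Mul(8, I) ≈ Mul(8.0000, I))
Add(Pow(U, 2), Pow(Add(19, B), Rational(1, 2))) = Add(Pow(-13, 2), Pow(Add(19, Mul(8, I)), Rational(1, 2))) = Add(169, Pow(Add(19, Mul(8, I)), Rational(1, 2)))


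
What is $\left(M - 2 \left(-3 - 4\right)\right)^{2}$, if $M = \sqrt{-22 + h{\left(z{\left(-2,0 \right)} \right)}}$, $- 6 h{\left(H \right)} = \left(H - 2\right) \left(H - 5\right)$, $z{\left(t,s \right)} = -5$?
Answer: $\frac{487}{3} + \frac{28 i \sqrt{303}}{3} \approx 162.33 + 162.46 i$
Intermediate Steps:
$h{\left(H \right)} = - \frac{\left(-5 + H\right) \left(-2 + H\right)}{6}$ ($h{\left(H \right)} = - \frac{\left(H - 2\right) \left(H - 5\right)}{6} = - \frac{\left(-2 + H\right) \left(-5 + H\right)}{6} = - \frac{\left(-5 + H\right) \left(-2 + H\right)}{6}$)
$M = \frac{i \sqrt{303}}{3}$ ($M = \sqrt{-22 - \left(\frac{15}{2} + \frac{25}{6}\right)} = \sqrt{-22 - \frac{35}{3}} = \sqrt{- \frac{101}{3}} = \frac{i \sqrt{303}}{3} \approx 5.8023 i$)
$\left(M - 2 \left(-3 - 4\right)\right)^{2} = \left(\frac{i \sqrt{303}}{3} - 2 \left(-3 - 4\right)\right)^{2} = \left(\frac{i \sqrt{303}}{3} - 2 \left(-7\right)\right)^{2} = \left(\frac{i \sqrt{303}}{3} - -14\right)^{2} = \left(\frac{i \sqrt{303}}{3} + 14\right)^{2} = \left(14 + \frac{i \sqrt{303}}{3}\right)^{2}$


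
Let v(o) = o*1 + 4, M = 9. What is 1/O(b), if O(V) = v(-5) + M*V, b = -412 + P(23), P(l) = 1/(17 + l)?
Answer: -40/148351 ≈ -0.00026963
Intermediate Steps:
v(o) = 4 + o (v(o) = o + 4 = 4 + o)
b = -16479/40 (b = -412 + 1/(17 + 23) = -412 + 1/40 = -16479/40 ≈ -411.98)
O(V) = -1 + 9*V (O(V) = (4 - 5) + 9*V = -1 + 9*V)
1/O(b) = 1/(-1 + 9*(-16479/40)) = 1/(-1 - 148311/40) = 1/(-148351/40) = -40/148351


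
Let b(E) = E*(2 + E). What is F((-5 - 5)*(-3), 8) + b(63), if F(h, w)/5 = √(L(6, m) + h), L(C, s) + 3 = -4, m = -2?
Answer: 4095 + 5*√23 ≈ 4119.0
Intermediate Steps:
L(C, s) = -7 (L(C, s) = -3 - 4 = -7)
F(h, w) = 5*√(-7 + h)
F((-5 - 5)*(-3), 8) + b(63) = 5*√(-7 + (-5 - 5)*(-3)) + 63*(2 + 63) = 5*√(-7 - 10*(-3)) + 63*65 = 5*√(-7 + 30) + 4095 = 5*√23 + 4095 = 4095 + 5*√23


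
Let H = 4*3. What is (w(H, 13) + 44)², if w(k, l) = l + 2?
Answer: 3481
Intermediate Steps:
H = 12
w(k, l) = 2 + l
(w(H, 13) + 44)² = ((2 + 13) + 44)² = (15 + 44)² = 59² = 3481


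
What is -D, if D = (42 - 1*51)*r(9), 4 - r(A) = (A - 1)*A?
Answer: -612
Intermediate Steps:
r(A) = 4 - A*(-1 + A) (r(A) = 4 - (A - 1)*A = 4 - (-1 + A)*A = 4 - A*(-1 + A))
D = 612 (D = (42 - 1*51)*(4 + 9 - 1*9²) = (42 - 51)*(4 + 9 - 1*81) = -9*(4 + 9 - 81) = -9*(-68) = 612)
-D = -1*612 = -612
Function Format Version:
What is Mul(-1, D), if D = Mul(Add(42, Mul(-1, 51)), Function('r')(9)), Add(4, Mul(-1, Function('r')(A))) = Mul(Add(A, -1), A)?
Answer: -612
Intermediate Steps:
Function('r')(A) = Add(4, Mul(-1, A, Add(-1, A))) (Function('r')(A) = Add(4, Mul(-1, Mul(Add(A, -1), A))) = Add(4, Mul(-1, Mul(Add(-1, A), A))) = Add(4, Mul(-1, Mul(A, Add(-1, A)))) = Add(4, Mul(-1, A, Add(-1, A))))
D = 612 (D = Mul(Add(42, Mul(-1, 51)), Add(4, 9, Mul(-1, Pow(9, 2)))) = Mul(Add(42, -51), Add(4, 9, Mul(-1, 81))) = Mul(-9, Add(4, 9, -81)) = Mul(-9, -68) = 612)
Mul(-1, D) = Mul(-1, 612) = -612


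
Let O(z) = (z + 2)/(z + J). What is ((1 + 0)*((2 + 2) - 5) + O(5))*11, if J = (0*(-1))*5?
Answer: 22/5 ≈ 4.4000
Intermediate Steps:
J = 0 (J = 0*5 = 0)
O(z) = (2 + z)/z (O(z) = (z + 2)/(z + 0) = (2 + z)/z)
((1 + 0)*((2 + 2) - 5) + O(5))*11 = ((1 + 0)*((2 + 2) - 5) + (2 + 5)/5)*11 = (1*(4 - 5) + (⅕)*7)*11 = (1*(-1) + 7/5)*11 = (-1 + 7/5)*11 = (⅖)*11 = 22/5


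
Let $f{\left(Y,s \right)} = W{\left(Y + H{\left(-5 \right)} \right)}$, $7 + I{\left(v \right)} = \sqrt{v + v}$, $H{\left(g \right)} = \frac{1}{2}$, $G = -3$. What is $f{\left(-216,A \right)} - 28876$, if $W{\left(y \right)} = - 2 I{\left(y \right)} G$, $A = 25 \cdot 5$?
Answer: $-28918 + 6 i \sqrt{431} \approx -28918.0 + 124.56 i$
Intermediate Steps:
$H{\left(g \right)} = \frac{1}{2}$
$I{\left(v \right)} = -7 + \sqrt{2} \sqrt{v}$ ($I{\left(v \right)} = -7 + \sqrt{v + v} = -7 + \sqrt{2 v} = -7 + \sqrt{2} \sqrt{v}$)
$A = 125$
$W{\left(y \right)} = -42 + 6 \sqrt{2} \sqrt{y}$ ($W{\left(y \right)} = - 2 \left(-7 + \sqrt{2} \sqrt{y}\right) \left(-3\right) = \left(14 - 2 \sqrt{2} \sqrt{y}\right) \left(-3\right) = -42 + 6 \sqrt{2} \sqrt{y}$)
$f{\left(Y,s \right)} = -42 + 6 \sqrt{2} \sqrt{\frac{1}{2} + Y}$ ($f{\left(Y,s \right)} = -42 + 6 \sqrt{2} \sqrt{Y + \frac{1}{2}} = -42 + 6 \sqrt{2} \sqrt{\frac{1}{2} + Y}$)
$f{\left(-216,A \right)} - 28876 = \left(-42 + 6 \sqrt{1 + 2 \left(-216\right)}\right) - 28876 = \left(-42 + 6 \sqrt{1 - 432}\right) - 28876 = \left(-42 + 6 \sqrt{-431}\right) - 28876 = \left(-42 + 6 i \sqrt{431}\right) - 28876 = -28918 + 6 i \sqrt{431}$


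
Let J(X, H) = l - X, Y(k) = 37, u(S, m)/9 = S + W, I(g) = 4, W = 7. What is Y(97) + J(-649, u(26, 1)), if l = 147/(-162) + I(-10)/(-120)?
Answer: 92483/135 ≈ 685.06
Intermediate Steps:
u(S, m) = 63 + 9*S (u(S, m) = 9*(S + 7) = 9*(7 + S) = 63 + 9*S)
l = -127/135 (l = 147/(-162) + 4/(-120) = 147*(-1/162) + 4*(-1/120) = -49/54 - 1/30 = -127/135 ≈ -0.94074)
J(X, H) = -127/135 - X
Y(97) + J(-649, u(26, 1)) = 37 + (-127/135 - 1*(-649)) = 37 + (-127/135 + 649) = 37 + 87488/135 = 92483/135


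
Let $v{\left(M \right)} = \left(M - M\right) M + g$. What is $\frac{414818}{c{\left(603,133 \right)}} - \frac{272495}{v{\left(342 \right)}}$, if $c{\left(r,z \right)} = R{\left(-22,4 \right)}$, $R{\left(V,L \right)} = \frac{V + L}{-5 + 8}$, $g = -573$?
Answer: $- \frac{13114208}{191} \approx -68661.0$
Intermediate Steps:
$v{\left(M \right)} = -573$ ($v{\left(M \right)} = \left(M - M\right) M - 573 = 0 M - 573 = 0 - 573 = -573$)
$R{\left(V,L \right)} = \frac{L}{3} + \frac{V}{3}$ ($R{\left(V,L \right)} = \frac{L + V}{3} = \left(L + V\right) \frac{1}{3} = \frac{L}{3} + \frac{V}{3}$)
$c{\left(r,z \right)} = -6$ ($c{\left(r,z \right)} = \frac{1}{3} \cdot 4 + \frac{1}{3} \left(-22\right) = \frac{4}{3} - \frac{22}{3} = -6$)
$\frac{414818}{c{\left(603,133 \right)}} - \frac{272495}{v{\left(342 \right)}} = \frac{414818}{-6} - \frac{272495}{-573} = 414818 \left(- \frac{1}{6}\right) - - \frac{272495}{573} = - \frac{207409}{3} + \frac{272495}{573} = - \frac{13114208}{191}$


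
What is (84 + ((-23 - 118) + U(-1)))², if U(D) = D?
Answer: 3364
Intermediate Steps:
(84 + ((-23 - 118) + U(-1)))² = (84 + ((-23 - 118) - 1))² = (84 + (-141 - 1))² = (84 - 142)² = (-58)² = 3364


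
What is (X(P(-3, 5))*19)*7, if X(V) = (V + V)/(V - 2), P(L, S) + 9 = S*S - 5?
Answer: 2926/9 ≈ 325.11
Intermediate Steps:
P(L, S) = -14 + S² (P(L, S) = -9 + (S*S - 5) = -9 + (S² - 5) = -9 + (-5 + S²) = -14 + S²)
X(V) = 2*V/(-2 + V) (X(V) = (2*V)/(-2 + V) = 2*V/(-2 + V))
(X(P(-3, 5))*19)*7 = ((2*(-14 + 5²)/(-2 + (-14 + 5²)))*19)*7 = ((2*(-14 + 25)/(-2 + (-14 + 25)))*19)*7 = ((2*11/(-2 + 11))*19)*7 = ((2*11/9)*19)*7 = ((2*11*(⅑))*19)*7 = ((22/9)*19)*7 = (418/9)*7 = 2926/9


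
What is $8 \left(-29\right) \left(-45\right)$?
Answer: $10440$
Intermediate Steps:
$8 \left(-29\right) \left(-45\right) = \left(-232\right) \left(-45\right) = 10440$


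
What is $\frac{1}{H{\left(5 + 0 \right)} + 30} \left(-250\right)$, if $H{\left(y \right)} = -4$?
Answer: $- \frac{125}{13} \approx -9.6154$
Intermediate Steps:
$\frac{1}{H{\left(5 + 0 \right)} + 30} \left(-250\right) = \frac{1}{-4 + 30} \left(-250\right) = \frac{1}{26} \left(-250\right) = - \frac{125}{13}$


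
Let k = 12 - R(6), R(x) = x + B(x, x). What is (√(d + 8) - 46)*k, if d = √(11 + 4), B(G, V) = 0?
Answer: -276 + 6*√(8 + √15) ≈ -255.33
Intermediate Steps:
d = √15 ≈ 3.8730
R(x) = x (R(x) = x + 0 = x)
k = 6 (k = 12 - 1*6 = 12 - 6 = 6)
(√(d + 8) - 46)*k = (√(√15 + 8) - 46)*6 = (√(8 + √15) - 46)*6 = (-46 + √(8 + √15))*6 = -276 + 6*√(8 + √15)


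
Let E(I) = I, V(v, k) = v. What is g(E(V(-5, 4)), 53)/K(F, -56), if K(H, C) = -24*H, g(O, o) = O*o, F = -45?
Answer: -53/216 ≈ -0.24537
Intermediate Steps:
g(E(V(-5, 4)), 53)/K(F, -56) = (-5*53)/((-24*(-45))) = -265/1080 = -265*1/1080 = -53/216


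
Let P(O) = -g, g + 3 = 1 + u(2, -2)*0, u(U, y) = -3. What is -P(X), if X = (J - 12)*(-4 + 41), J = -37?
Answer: -2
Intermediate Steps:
g = -2 (g = -3 + (1 - 3*0) = -3 + (1 + 0) = -3 + 1 = -2)
X = -1813 (X = (-37 - 12)*(-4 + 41) = -49*37 = -1813)
P(O) = 2 (P(O) = -1*(-2) = 2)
-P(X) = -1*2 = -2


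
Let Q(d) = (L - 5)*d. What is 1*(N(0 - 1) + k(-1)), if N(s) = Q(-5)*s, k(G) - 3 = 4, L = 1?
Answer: -13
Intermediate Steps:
k(G) = 7 (k(G) = 3 + 4 = 7)
Q(d) = -4*d (Q(d) = (1 - 5)*d = -4*d)
N(s) = 20*s (N(s) = (-4*(-5))*s = 20*s)
1*(N(0 - 1) + k(-1)) = 1*(20*(0 - 1) + 7) = 1*(20*(-1) + 7) = 1*(-20 + 7) = 1*(-13) = -13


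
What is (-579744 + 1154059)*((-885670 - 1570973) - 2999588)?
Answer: -3133595306765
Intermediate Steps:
(-579744 + 1154059)*((-885670 - 1570973) - 2999588) = 574315*(-2456643 - 2999588) = 574315*(-5456231) = -3133595306765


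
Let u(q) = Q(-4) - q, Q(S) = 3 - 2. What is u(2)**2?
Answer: 1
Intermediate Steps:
Q(S) = 1
u(q) = 1 - q
u(2)**2 = (1 - 1*2)**2 = (1 - 2)**2 = (-1)**2 = 1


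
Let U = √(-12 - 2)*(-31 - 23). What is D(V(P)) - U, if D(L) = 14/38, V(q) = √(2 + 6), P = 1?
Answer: 7/19 + 54*I*√14 ≈ 0.36842 + 202.05*I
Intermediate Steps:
V(q) = 2*√2 (V(q) = √8 = 2*√2)
U = -54*I*√14 (U = √(-14)*(-54) = (I*√14)*(-54) = -54*I*√14 ≈ -202.05*I)
D(L) = 7/19 (D(L) = 14*(1/38) = 7/19)
D(V(P)) - U = 7/19 - (-54)*I*√14 = 7/19 + 54*I*√14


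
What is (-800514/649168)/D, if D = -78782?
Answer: 2799/178820816 ≈ 1.5653e-5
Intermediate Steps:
(-800514/649168)/D = -800514/649168/(-78782) = -800514*1/649168*(-1/78782) = -30789/24968*(-1/78782) = 2799/178820816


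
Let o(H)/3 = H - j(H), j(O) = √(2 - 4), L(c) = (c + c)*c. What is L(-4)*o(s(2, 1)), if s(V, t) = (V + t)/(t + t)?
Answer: 144 - 96*I*√2 ≈ 144.0 - 135.76*I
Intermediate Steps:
L(c) = 2*c² (L(c) = (2*c)*c = 2*c²)
j(O) = I*√2 (j(O) = √(-2) = I*√2)
s(V, t) = (V + t)/(2*t) (s(V, t) = (V + t)/((2*t)) = (V + t)*(1/(2*t)) = (V + t)/(2*t))
o(H) = 3*H - 3*I*√2 (o(H) = 3*(H - I*√2) = 3*H - 3*I*√2)
L(-4)*o(s(2, 1)) = (2*(-4)²)*(3*((½)*(2 + 1)/1) - 3*I*√2) = (2*16)*(3*((½)*1*3) - 3*I*√2) = 32*(3*(3/2) - 3*I*√2) = 32*(9/2 - 3*I*√2) = 144 - 96*I*√2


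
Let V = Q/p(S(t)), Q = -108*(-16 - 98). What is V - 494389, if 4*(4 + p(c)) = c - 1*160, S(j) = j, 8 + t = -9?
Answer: -95466325/193 ≈ -4.9464e+5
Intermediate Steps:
t = -17 (t = -8 - 9 = -17)
Q = 12312 (Q = -108*(-114) = 12312)
p(c) = -44 + c/4 (p(c) = -4 + (c - 1*160)/4 = -4 + (c - 160)/4 = -4 + (-160 + c)/4 = -4 + (-40 + c/4) = -44 + c/4)
V = -49248/193 (V = 12312/(-44 + (¼)*(-17)) = 12312/(-44 - 17/4) = 12312/(-193/4) = 12312*(-4/193) = -49248/193 ≈ -255.17)
V - 494389 = -49248/193 - 494389 = -95466325/193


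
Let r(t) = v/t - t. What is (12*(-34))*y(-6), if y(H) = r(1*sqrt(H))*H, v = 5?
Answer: -4488*I*sqrt(6) ≈ -10993.0*I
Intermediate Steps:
r(t) = -t + 5/t (r(t) = 5/t - t = -t + 5/t)
y(H) = H*(-sqrt(H) + 5/sqrt(H)) (y(H) = (-sqrt(H) + 5/((1*sqrt(H))))*H = (-sqrt(H) + 5/(sqrt(H)))*H = (-sqrt(H) + 5/sqrt(H))*H = H*(-sqrt(H) + 5/sqrt(H)))
(12*(-34))*y(-6) = (12*(-34))*(sqrt(-6)*(5 - 1*(-6))) = -408*I*sqrt(6)*(5 + 6) = -408*I*sqrt(6)*11 = -4488*I*sqrt(6)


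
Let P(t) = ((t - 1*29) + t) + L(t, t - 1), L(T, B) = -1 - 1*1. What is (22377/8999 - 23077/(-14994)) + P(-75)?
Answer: -23879321425/134931006 ≈ -176.97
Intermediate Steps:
L(T, B) = -2 (L(T, B) = -1 - 1 = -2)
P(t) = -31 + 2*t (P(t) = ((t - 1*29) + t) - 2 = ((t - 29) + t) - 2 = ((-29 + t) + t) - 2 = (-29 + 2*t) - 2 = -31 + 2*t)
(22377/8999 - 23077/(-14994)) + P(-75) = (22377/8999 - 23077/(-14994)) + (-31 + 2*(-75)) = (22377*(1/8999) - 23077*(-1/14994)) + (-31 - 150) = (22377/8999 + 23077/14994) - 181 = 543190661/134931006 - 181 = -23879321425/134931006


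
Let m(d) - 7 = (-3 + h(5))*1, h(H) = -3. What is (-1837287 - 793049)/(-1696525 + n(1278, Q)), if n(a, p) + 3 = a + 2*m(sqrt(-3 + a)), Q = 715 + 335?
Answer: 164396/105953 ≈ 1.5516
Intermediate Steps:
Q = 1050
m(d) = 1 (m(d) = 7 + (-3 - 3)*1 = 7 - 6*1 = 7 - 6 = 1)
n(a, p) = -1 + a (n(a, p) = -3 + (a + 2*1) = -3 + (a + 2) = -3 + (2 + a) = -1 + a)
(-1837287 - 793049)/(-1696525 + n(1278, Q)) = (-1837287 - 793049)/(-1696525 + (-1 + 1278)) = -2630336/(-1696525 + 1277) = -2630336/(-1695248) = -2630336*(-1/1695248) = 164396/105953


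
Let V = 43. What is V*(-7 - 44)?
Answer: -2193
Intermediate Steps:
V*(-7 - 44) = 43*(-7 - 44) = 43*(-51) = -2193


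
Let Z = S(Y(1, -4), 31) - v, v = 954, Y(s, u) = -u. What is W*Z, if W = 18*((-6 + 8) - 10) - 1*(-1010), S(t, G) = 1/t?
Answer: -1651895/2 ≈ -8.2595e+5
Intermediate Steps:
Z = -3815/4 (Z = 1/(-1*(-4)) - 1*954 = 1/4 - 954 = -3815/4 ≈ -953.75)
W = 866 (W = 18*(2 - 10) + 1010 = 18*(-8) + 1010 = -144 + 1010 = 866)
W*Z = 866*(-3815/4) = -1651895/2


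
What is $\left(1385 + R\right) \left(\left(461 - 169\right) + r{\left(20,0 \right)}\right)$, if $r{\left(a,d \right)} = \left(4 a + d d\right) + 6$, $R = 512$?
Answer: $717066$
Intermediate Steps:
$r{\left(a,d \right)} = 6 + d^{2} + 4 a$ ($r{\left(a,d \right)} = \left(4 a + d^{2}\right) + 6 = \left(d^{2} + 4 a\right) + 6 = 6 + d^{2} + 4 a$)
$\left(1385 + R\right) \left(\left(461 - 169\right) + r{\left(20,0 \right)}\right) = \left(1385 + 512\right) \left(\left(461 - 169\right) + \left(6 + 0^{2} + 4 \cdot 20\right)\right) = 1897 \left(292 + \left(6 + 0 + 80\right)\right) = 1897 \left(292 + 86\right) = 1897 \cdot 378 = 717066$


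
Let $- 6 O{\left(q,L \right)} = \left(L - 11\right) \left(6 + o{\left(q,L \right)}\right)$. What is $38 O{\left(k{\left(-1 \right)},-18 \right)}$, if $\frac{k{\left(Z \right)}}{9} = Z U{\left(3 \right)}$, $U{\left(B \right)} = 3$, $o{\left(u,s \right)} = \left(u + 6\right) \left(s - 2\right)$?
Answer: $78242$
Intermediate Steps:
$o{\left(u,s \right)} = \left(-2 + s\right) \left(6 + u\right)$ ($o{\left(u,s \right)} = \left(6 + u\right) \left(-2 + s\right) = \left(-2 + s\right) \left(6 + u\right)$)
$k{\left(Z \right)} = 27 Z$ ($k{\left(Z \right)} = 9 Z 3 = 9 \cdot 3 Z = 27 Z$)
$O{\left(q,L \right)} = - \frac{\left(-11 + L\right) \left(-6 - 2 q + 6 L + L q\right)}{6}$ ($O{\left(q,L \right)} = - \frac{\left(L - 11\right) \left(6 + \left(-12 - 2 q + 6 L + L q\right)\right)}{6} = - \frac{\left(-11 + L\right) \left(-6 - 2 q + 6 L + L q\right)}{6}$)
$38 O{\left(k{\left(-1 \right)},-18 \right)} = 38 \left(-11 - \left(-18\right)^{2} + 12 \left(-18\right) - \frac{11 \cdot 27 \left(-1\right)}{3} - \frac{27 \left(-1\right) \left(-18\right)^{2}}{6} + \frac{13}{6} \left(-18\right) 27 \left(-1\right)\right) = 38 \left(-11 - 324 - 216 - -99 - \left(- \frac{9}{2}\right) 324 + \frac{13}{6} \left(-18\right) \left(-27\right)\right) = 38 \left(-11 - 324 - 216 + 99 + 1458 + 1053\right) = 38 \cdot 2059 = 78242$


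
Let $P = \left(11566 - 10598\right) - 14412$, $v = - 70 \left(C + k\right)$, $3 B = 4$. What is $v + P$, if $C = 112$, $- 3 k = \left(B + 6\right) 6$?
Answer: $- \frac{60772}{3} \approx -20257.0$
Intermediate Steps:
$B = \frac{4}{3}$ ($B = \frac{1}{3} \cdot 4 = \frac{4}{3} \approx 1.3333$)
$k = - \frac{44}{3}$ ($k = - \frac{\left(\frac{4}{3} + 6\right) 6}{3} = - \frac{\frac{22}{3} \cdot 6}{3} = \left(- \frac{1}{3}\right) 44 = - \frac{44}{3} \approx -14.667$)
$v = - \frac{20440}{3}$ ($v = - 70 \left(112 - \frac{44}{3}\right) = \left(-70\right) \frac{292}{3} = - \frac{20440}{3} \approx -6813.3$)
$P = -13444$ ($P = 968 - 14412 = -13444$)
$v + P = - \frac{20440}{3} - 13444 = - \frac{60772}{3}$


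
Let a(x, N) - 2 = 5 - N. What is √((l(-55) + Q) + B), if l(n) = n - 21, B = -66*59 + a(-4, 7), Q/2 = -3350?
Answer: I*√10670 ≈ 103.3*I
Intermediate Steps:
Q = -6700 (Q = 2*(-3350) = -6700)
a(x, N) = 7 - N (a(x, N) = 2 + (5 - N) = 7 - N)
B = -3894 (B = -66*59 + (7 - 1*7) = -3894 + (7 - 7) = -3894 + 0 = -3894)
l(n) = -21 + n
√((l(-55) + Q) + B) = √(((-21 - 55) - 6700) - 3894) = √((-76 - 6700) - 3894) = √(-6776 - 3894) = √(-10670) = I*√10670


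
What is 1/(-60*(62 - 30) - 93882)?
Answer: -1/95802 ≈ -1.0438e-5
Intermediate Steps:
1/(-60*(62 - 30) - 93882) = 1/(-60*32 - 93882) = 1/(-1920 - 93882) = 1/(-95802) = -1/95802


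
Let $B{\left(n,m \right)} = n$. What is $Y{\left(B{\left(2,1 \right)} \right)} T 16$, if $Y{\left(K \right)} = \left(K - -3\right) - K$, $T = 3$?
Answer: $144$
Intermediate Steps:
$Y{\left(K \right)} = 3$ ($Y{\left(K \right)} = \left(K + 3\right) - K = \left(3 + K\right) - K = 3$)
$Y{\left(B{\left(2,1 \right)} \right)} T 16 = 3 \cdot 3 \cdot 16 = 9 \cdot 16 = 144$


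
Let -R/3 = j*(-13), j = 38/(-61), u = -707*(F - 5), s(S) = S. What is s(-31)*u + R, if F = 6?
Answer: 1335455/61 ≈ 21893.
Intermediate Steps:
u = -707 (u = -707*(6 - 5) = -707*1 = -707)
j = -38/61 (j = 38*(-1/61) = -38/61 ≈ -0.62295)
R = -1482/61 (R = -(-114)*(-13)/61 = -3*494/61 = -1482/61 ≈ -24.295)
s(-31)*u + R = -31*(-707) - 1482/61 = 21917 - 1482/61 = 1335455/61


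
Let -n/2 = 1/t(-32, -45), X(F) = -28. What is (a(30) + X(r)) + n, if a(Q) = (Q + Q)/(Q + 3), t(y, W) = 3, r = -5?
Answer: -886/33 ≈ -26.848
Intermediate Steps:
a(Q) = 2*Q/(3 + Q) (a(Q) = (2*Q)/(3 + Q) = 2*Q/(3 + Q))
n = -⅔ (n = -2/3 = -2*⅓ = -⅔ ≈ -0.66667)
(a(30) + X(r)) + n = (2*30/(3 + 30) - 28) - ⅔ = (2*30/33 - 28) - ⅔ = (2*30*(1/33) - 28) - ⅔ = (20/11 - 28) - ⅔ = -288/11 - ⅔ = -886/33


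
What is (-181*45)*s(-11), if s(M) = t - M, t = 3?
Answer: -114030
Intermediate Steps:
s(M) = 3 - M
(-181*45)*s(-11) = (-181*45)*(3 - 1*(-11)) = -8145*(3 + 11) = -8145*14 = -114030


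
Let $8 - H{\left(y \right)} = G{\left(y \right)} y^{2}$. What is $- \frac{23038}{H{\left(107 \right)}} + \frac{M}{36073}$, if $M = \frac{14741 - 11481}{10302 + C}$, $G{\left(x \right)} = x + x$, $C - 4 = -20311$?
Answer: $\frac{830666573459}{88425854525847} \approx 0.0093939$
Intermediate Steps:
$C = -20307$ ($C = 4 - 20311 = -20307$)
$G{\left(x \right)} = 2 x$
$M = - \frac{652}{2001}$ ($M = \frac{14741 - 11481}{10302 - 20307} = \frac{3260}{-10005} = 3260 \left(- \frac{1}{10005}\right) = - \frac{652}{2001} \approx -0.32584$)
$H{\left(y \right)} = 8 - 2 y^{3}$ ($H{\left(y \right)} = 8 - 2 y y^{2} = 8 - 2 y^{3}$)
$- \frac{23038}{H{\left(107 \right)}} + \frac{M}{36073} = - \frac{23038}{8 - 2 \cdot 107^{3}} - \frac{652}{2001 \cdot 36073} = - \frac{23038}{8 - 2450086} - \frac{652}{72182073} = - \frac{23038}{-2450078} - \frac{652}{72182073} = \left(-23038\right) \left(- \frac{1}{2450078}\right) - \frac{652}{72182073} = \frac{11519}{1225039} - \frac{652}{72182073} = \frac{830666573459}{88425854525847}$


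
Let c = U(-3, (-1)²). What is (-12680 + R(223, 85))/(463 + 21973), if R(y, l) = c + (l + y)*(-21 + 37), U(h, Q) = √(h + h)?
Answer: -1938/5609 + I*√6/22436 ≈ -0.34552 + 0.00010918*I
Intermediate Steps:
U(h, Q) = √2*√h (U(h, Q) = √(2*h) = √2*√h)
c = I*√6 (c = √2*√(-3) = √2*(I*√3) = I*√6 ≈ 2.4495*I)
R(y, l) = 16*l + 16*y + I*√6 (R(y, l) = I*√6 + (l + y)*(-21 + 37) = I*√6 + (l + y)*16 = I*√6 + (16*l + 16*y) = 16*l + 16*y + I*√6)
(-12680 + R(223, 85))/(463 + 21973) = (-12680 + (16*85 + 16*223 + I*√6))/(463 + 21973) = (-12680 + (1360 + 3568 + I*√6))/22436 = (-12680 + (4928 + I*√6))*(1/22436) = (-7752 + I*√6)*(1/22436) = -1938/5609 + I*√6/22436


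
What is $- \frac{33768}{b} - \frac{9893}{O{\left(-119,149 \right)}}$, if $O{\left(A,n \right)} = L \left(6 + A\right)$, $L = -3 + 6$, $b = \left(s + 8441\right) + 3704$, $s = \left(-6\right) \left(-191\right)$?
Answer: $\frac{120040511}{4505649} \approx 26.642$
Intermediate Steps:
$s = 1146$
$b = 13291$ ($b = \left(1146 + 8441\right) + 3704 = 9587 + 3704 = 13291$)
$L = 3$
$O{\left(A,n \right)} = 18 + 3 A$ ($O{\left(A,n \right)} = 3 \left(6 + A\right) = 18 + 3 A$)
$- \frac{33768}{b} - \frac{9893}{O{\left(-119,149 \right)}} = - \frac{33768}{13291} - \frac{9893}{18 + 3 \left(-119\right)} = \left(-33768\right) \frac{1}{13291} - \frac{9893}{18 - 357} = - \frac{33768}{13291} - \frac{9893}{-339} = - \frac{33768}{13291} - - \frac{9893}{339} = - \frac{33768}{13291} + \frac{9893}{339} = \frac{120040511}{4505649}$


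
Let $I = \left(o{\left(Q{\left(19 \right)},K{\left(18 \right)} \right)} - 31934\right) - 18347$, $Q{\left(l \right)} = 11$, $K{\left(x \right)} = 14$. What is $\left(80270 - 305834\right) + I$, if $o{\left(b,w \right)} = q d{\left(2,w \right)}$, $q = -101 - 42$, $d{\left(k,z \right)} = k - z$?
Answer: $-274129$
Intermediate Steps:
$q = -143$ ($q = -101 - 42 = -143$)
$o{\left(b,w \right)} = -286 + 143 w$ ($o{\left(b,w \right)} = - 143 \left(2 - w\right) = -286 + 143 w$)
$I = -48565$ ($I = \left(\left(-286 + 143 \cdot 14\right) - 31934\right) - 18347 = \left(\left(-286 + 2002\right) - 31934\right) - 18347 = \left(1716 - 31934\right) - 18347 = -30218 - 18347 = -48565$)
$\left(80270 - 305834\right) + I = \left(80270 - 305834\right) - 48565 = -225564 - 48565 = -274129$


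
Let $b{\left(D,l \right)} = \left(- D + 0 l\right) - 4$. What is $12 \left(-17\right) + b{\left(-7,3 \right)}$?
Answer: $-201$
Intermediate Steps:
$b{\left(D,l \right)} = -4 - D$ ($b{\left(D,l \right)} = \left(- D + 0\right) - 4 = - D - 4 = -4 - D$)
$12 \left(-17\right) + b{\left(-7,3 \right)} = 12 \left(-17\right) - -3 = -204 + \left(-4 + 7\right) = -204 + 3 = -201$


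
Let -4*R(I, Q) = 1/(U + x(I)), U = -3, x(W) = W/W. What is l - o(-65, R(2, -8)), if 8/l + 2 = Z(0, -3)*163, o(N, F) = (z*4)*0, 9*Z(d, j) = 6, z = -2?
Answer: 3/40 ≈ 0.075000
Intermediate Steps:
x(W) = 1
R(I, Q) = 1/8 (R(I, Q) = -1/(4*(-3 + 1)) = -1/4/(-2) = -1/4*(-1/2) = 1/8)
Z(d, j) = 2/3 (Z(d, j) = (1/9)*6 = 2/3)
o(N, F) = 0 (o(N, F) = -2*4*0 = -8*0 = 0)
l = 3/40 (l = 8/(-2 + (2/3)*163) = 8/(-2 + 326/3) = 8/(320/3) = 8*(3/320) = 3/40 ≈ 0.075000)
l - o(-65, R(2, -8)) = 3/40 - 1*0 = 3/40 + 0 = 3/40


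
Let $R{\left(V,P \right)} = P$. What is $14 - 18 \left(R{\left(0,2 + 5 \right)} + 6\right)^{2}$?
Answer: $-3028$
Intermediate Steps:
$14 - 18 \left(R{\left(0,2 + 5 \right)} + 6\right)^{2} = 14 - 18 \left(\left(2 + 5\right) + 6\right)^{2} = 14 - 18 \left(7 + 6\right)^{2} = 14 - 18 \cdot 13^{2} = 14 - 3042 = -3028$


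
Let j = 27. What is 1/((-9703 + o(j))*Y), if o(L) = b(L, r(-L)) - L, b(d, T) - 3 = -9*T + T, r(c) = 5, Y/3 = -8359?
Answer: 1/244927059 ≈ 4.0828e-9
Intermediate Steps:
Y = -25077 (Y = 3*(-8359) = -25077)
b(d, T) = 3 - 8*T (b(d, T) = 3 + (-9*T + T) = 3 - 8*T)
o(L) = -37 - L (o(L) = (3 - 8*5) - L = (3 - 40) - L = -37 - L)
1/((-9703 + o(j))*Y) = 1/(-9703 + (-37 - 1*27)*(-25077)) = -1/25077/(-9703 + (-37 - 27)) = -1/25077/(-9703 - 64) = -1/25077/(-9767) = -1/9767*(-1/25077) = 1/244927059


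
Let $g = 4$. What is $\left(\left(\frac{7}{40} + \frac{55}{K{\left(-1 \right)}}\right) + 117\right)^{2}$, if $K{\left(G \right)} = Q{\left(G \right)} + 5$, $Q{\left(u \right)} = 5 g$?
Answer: $\frac{912025}{64} \approx 14250.0$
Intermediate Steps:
$Q{\left(u \right)} = 20$ ($Q{\left(u \right)} = 5 \cdot 4 = 20$)
$K{\left(G \right)} = 25$ ($K{\left(G \right)} = 20 + 5 = 25$)
$\left(\left(\frac{7}{40} + \frac{55}{K{\left(-1 \right)}}\right) + 117\right)^{2} = \left(\left(\frac{7}{40} + \frac{55}{25}\right) + 117\right)^{2} = \left(\left(7 \cdot \frac{1}{40} + 55 \cdot \frac{1}{25}\right) + 117\right)^{2} = \left(\left(\frac{7}{40} + \frac{11}{5}\right) + 117\right)^{2} = \left(\frac{19}{8} + 117\right)^{2} = \left(\frac{955}{8}\right)^{2} = \frac{912025}{64}$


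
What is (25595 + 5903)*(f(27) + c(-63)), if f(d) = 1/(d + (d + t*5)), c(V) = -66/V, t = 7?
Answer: 62334542/1869 ≈ 33352.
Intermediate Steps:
f(d) = 1/(35 + 2*d) (f(d) = 1/(d + (d + 7*5)) = 1/(d + (d + 35)) = 1/(d + (35 + d)) = 1/(35 + 2*d))
(25595 + 5903)*(f(27) + c(-63)) = (25595 + 5903)*(1/(35 + 2*27) - 66/(-63)) = 31498*(1/(35 + 54) - 66*(-1/63)) = 31498*(1/89 + 22/21) = 31498*(1979/1869) = 62334542/1869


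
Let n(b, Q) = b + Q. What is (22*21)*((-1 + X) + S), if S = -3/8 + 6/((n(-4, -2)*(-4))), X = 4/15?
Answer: -7931/20 ≈ -396.55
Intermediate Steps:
n(b, Q) = Q + b
X = 4/15 (X = 4*(1/15) = 4/15 ≈ 0.26667)
S = -⅛ (S = -3/8 + 6/(((-2 - 4)*(-4))) = -3*⅛ + 6/((-6*(-4))) = -3/8 + 6/24 = -3/8 + 6*(1/24) = -3/8 + ¼ = -⅛ ≈ -0.12500)
(22*21)*((-1 + X) + S) = (22*21)*((-1 + 4/15) - ⅛) = 462*(-11/15 - ⅛) = 462*(-103/120) = -7931/20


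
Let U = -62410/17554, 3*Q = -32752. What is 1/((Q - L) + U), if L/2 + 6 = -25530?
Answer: 26331/1057218913 ≈ 2.4906e-5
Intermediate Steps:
Q = -32752/3 (Q = (⅓)*(-32752) = -32752/3 ≈ -10917.)
L = -51072 (L = -12 + 2*(-25530) = -12 - 51060 = -51072)
U = -31205/8777 (U = -62410*1/17554 = -31205/8777 ≈ -3.5553)
1/((Q - L) + U) = 1/((-32752/3 - 1*(-51072)) - 31205/8777) = 1/((-32752/3 + 51072) - 31205/8777) = 1/(120464/3 - 31205/8777) = 1/(1057218913/26331) = 26331/1057218913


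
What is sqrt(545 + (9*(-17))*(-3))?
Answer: 2*sqrt(251) ≈ 31.686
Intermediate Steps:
sqrt(545 + (9*(-17))*(-3)) = sqrt(545 - 153*(-3)) = sqrt(545 + 459) = sqrt(1004) = 2*sqrt(251)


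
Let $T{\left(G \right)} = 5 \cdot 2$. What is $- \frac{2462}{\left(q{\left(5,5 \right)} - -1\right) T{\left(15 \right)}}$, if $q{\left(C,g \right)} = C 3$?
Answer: $- \frac{1231}{80} \approx -15.387$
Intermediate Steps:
$T{\left(G \right)} = 10$
$q{\left(C,g \right)} = 3 C$
$- \frac{2462}{\left(q{\left(5,5 \right)} - -1\right) T{\left(15 \right)}} = - \frac{2462}{\left(3 \cdot 5 - -1\right) 10} = - \frac{2462}{\left(15 + 1\right) 10} = - \frac{2462}{16 \cdot 10} = - \frac{2462}{160} = \left(-2462\right) \frac{1}{160} = - \frac{1231}{80}$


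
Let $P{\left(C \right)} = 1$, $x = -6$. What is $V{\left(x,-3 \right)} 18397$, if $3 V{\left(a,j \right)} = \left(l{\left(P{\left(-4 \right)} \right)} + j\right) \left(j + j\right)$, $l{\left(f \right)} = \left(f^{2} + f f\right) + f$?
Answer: $0$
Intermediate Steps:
$l{\left(f \right)} = f + 2 f^{2}$ ($l{\left(f \right)} = \left(f^{2} + f^{2}\right) + f = 2 f^{2} + f = f + 2 f^{2}$)
$V{\left(a,j \right)} = \frac{2 j \left(3 + j\right)}{3}$ ($V{\left(a,j \right)} = \frac{\left(1 \left(1 + 2 \cdot 1\right) + j\right) \left(j + j\right)}{3} = \frac{\left(1 \left(1 + 2\right) + j\right) 2 j}{3} = \frac{\left(1 \cdot 3 + j\right) 2 j}{3} = \frac{\left(3 + j\right) 2 j}{3} = \frac{2 j \left(3 + j\right)}{3}$)
$V{\left(x,-3 \right)} 18397 = \frac{2}{3} \left(-3\right) \left(3 - 3\right) 18397 = \frac{2}{3} \left(-3\right) 0 \cdot 18397 = 0 \cdot 18397 = 0$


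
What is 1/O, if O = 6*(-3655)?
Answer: -1/21930 ≈ -4.5600e-5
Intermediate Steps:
O = -21930
1/O = 1/(-21930) = -1/21930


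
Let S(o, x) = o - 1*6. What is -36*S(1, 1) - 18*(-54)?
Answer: 1152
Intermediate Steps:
S(o, x) = -6 + o (S(o, x) = o - 6 = -6 + o)
-36*S(1, 1) - 18*(-54) = -36*(-6 + 1) - 18*(-54) = -36*(-5) + 972 = 180 + 972 = 1152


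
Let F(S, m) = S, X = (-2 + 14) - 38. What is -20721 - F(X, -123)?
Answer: -20695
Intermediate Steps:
X = -26 (X = 12 - 38 = -26)
-20721 - F(X, -123) = -20721 - 1*(-26) = -20721 + 26 = -20695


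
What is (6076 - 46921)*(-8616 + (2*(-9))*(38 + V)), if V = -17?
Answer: 367359930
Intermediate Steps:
(6076 - 46921)*(-8616 + (2*(-9))*(38 + V)) = (6076 - 46921)*(-8616 + (2*(-9))*(38 - 17)) = -40845*(-8616 - 18*21) = -40845*(-8616 - 378) = -40845*(-8994) = 367359930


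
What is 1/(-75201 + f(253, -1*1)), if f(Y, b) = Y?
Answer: -1/74948 ≈ -1.3343e-5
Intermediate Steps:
1/(-75201 + f(253, -1*1)) = 1/(-75201 + 253) = 1/(-74948) = -1/74948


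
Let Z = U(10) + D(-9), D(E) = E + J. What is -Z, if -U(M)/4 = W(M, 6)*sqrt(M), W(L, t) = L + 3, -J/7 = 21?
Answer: 156 + 52*sqrt(10) ≈ 320.44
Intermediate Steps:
J = -147 (J = -7*21 = -147)
D(E) = -147 + E (D(E) = E - 147 = -147 + E)
W(L, t) = 3 + L
U(M) = -4*sqrt(M)*(3 + M) (U(M) = -4*(3 + M)*sqrt(M) = -4*sqrt(M)*(3 + M))
Z = -156 - 52*sqrt(10) (Z = 4*sqrt(10)*(-3 - 1*10) + (-147 - 9) = 4*sqrt(10)*(-3 - 10) - 156 = 4*sqrt(10)*(-13) - 156 = -52*sqrt(10) - 156 = -156 - 52*sqrt(10) ≈ -320.44)
-Z = -(-156 - 52*sqrt(10)) = 156 + 52*sqrt(10)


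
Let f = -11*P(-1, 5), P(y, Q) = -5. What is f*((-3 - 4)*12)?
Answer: -4620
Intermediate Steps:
f = 55 (f = -11*(-5) = 55)
f*((-3 - 4)*12) = 55*((-3 - 4)*12) = 55*(-7*12) = 55*(-84) = -4620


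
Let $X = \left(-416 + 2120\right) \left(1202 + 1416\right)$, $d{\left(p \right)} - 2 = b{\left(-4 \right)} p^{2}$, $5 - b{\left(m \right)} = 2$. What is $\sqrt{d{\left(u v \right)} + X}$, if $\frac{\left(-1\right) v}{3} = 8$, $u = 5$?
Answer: $\sqrt{4504274} \approx 2122.3$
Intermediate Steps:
$v = -24$ ($v = \left(-3\right) 8 = -24$)
$b{\left(m \right)} = 3$ ($b{\left(m \right)} = 5 - 2 = 3$)
$d{\left(p \right)} = 2 + 3 p^{2}$
$X = 4461072$ ($X = 1704 \cdot 2618 = 4461072$)
$\sqrt{d{\left(u v \right)} + X} = \sqrt{\left(2 + 3 \left(5 \left(-24\right)\right)^{2}\right) + 4461072} = \sqrt{\left(2 + 3 \left(-120\right)^{2}\right) + 4461072} = \sqrt{\left(2 + 3 \cdot 14400\right) + 4461072} = \sqrt{\left(2 + 43200\right) + 4461072} = \sqrt{43202 + 4461072} = \sqrt{4504274}$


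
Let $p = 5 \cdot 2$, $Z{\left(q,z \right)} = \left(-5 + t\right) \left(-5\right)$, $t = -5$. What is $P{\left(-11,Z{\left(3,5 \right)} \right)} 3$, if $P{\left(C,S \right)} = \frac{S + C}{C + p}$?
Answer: $-117$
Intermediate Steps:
$Z{\left(q,z \right)} = 50$ ($Z{\left(q,z \right)} = \left(-5 - 5\right) \left(-5\right) = \left(-10\right) \left(-5\right) = 50$)
$p = 10$
$P{\left(C,S \right)} = \frac{C + S}{10 + C}$ ($P{\left(C,S \right)} = \frac{S + C}{C + 10} = \frac{C + S}{10 + C}$)
$P{\left(-11,Z{\left(3,5 \right)} \right)} 3 = \frac{-11 + 50}{10 - 11} \cdot 3 = \frac{1}{-1} \cdot 39 \cdot 3 = \left(-1\right) 39 \cdot 3 = \left(-39\right) 3 = -117$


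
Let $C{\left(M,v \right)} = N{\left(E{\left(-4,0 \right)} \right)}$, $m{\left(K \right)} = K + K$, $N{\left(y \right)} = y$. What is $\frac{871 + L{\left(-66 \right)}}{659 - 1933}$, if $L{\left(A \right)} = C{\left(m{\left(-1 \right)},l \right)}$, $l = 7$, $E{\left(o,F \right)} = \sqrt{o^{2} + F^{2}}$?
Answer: $- \frac{125}{182} \approx -0.68681$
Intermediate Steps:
$E{\left(o,F \right)} = \sqrt{F^{2} + o^{2}}$
$m{\left(K \right)} = 2 K$
$C{\left(M,v \right)} = 4$ ($C{\left(M,v \right)} = \sqrt{0^{2} + \left(-4\right)^{2}} = \sqrt{0 + 16} = \sqrt{16} = 4$)
$L{\left(A \right)} = 4$
$\frac{871 + L{\left(-66 \right)}}{659 - 1933} = \frac{871 + 4}{659 - 1933} = \frac{875}{-1274} = 875 \left(- \frac{1}{1274}\right) = - \frac{125}{182}$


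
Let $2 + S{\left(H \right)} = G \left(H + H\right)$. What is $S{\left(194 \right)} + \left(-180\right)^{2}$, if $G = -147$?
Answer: $-24638$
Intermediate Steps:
$S{\left(H \right)} = -2 - 294 H$ ($S{\left(H \right)} = -2 - 147 \left(H + H\right) = -2 - 147 \cdot 2 H = -2 - 294 H$)
$S{\left(194 \right)} + \left(-180\right)^{2} = \left(-2 - 57036\right) + \left(-180\right)^{2} = \left(-2 - 57036\right) + 32400 = -57038 + 32400 = -24638$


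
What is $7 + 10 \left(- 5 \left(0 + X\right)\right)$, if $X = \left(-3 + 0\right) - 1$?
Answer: $207$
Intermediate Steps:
$X = -4$ ($X = -3 - 1 = -4$)
$7 + 10 \left(- 5 \left(0 + X\right)\right) = 7 + 10 \left(- 5 \left(0 - 4\right)\right) = 7 + 10 \left(\left(-5\right) \left(-4\right)\right) = 7 + 10 \cdot 20 = 7 + 200 = 207$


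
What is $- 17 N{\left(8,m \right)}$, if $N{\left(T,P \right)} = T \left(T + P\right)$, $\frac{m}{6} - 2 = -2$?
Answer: $-1088$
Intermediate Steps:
$m = 0$ ($m = 12 + 6 \left(-2\right) = 12 - 12 = 0$)
$N{\left(T,P \right)} = T \left(P + T\right)$
$- 17 N{\left(8,m \right)} = - 17 \cdot 8 \left(0 + 8\right) = - 17 \cdot 8 \cdot 8 = \left(-17\right) 64 = -1088$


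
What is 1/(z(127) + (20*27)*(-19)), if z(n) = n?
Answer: -1/10133 ≈ -9.8687e-5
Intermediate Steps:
1/(z(127) + (20*27)*(-19)) = 1/(127 + (20*27)*(-19)) = 1/(127 + 540*(-19)) = 1/(127 - 10260) = 1/(-10133) = -1/10133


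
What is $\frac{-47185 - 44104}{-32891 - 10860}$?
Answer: $\frac{91289}{43751} \approx 2.0866$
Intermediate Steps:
$\frac{-47185 - 44104}{-32891 - 10860} = - \frac{91289}{-43751} = \left(-91289\right) \left(- \frac{1}{43751}\right) = \frac{91289}{43751}$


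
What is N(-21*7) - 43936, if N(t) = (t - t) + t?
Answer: -44083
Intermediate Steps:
N(t) = t (N(t) = 0 + t = t)
N(-21*7) - 43936 = -21*7 - 43936 = -147 - 43936 = -44083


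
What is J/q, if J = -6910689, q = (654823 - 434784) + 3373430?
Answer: -2303563/1197823 ≈ -1.9231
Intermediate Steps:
q = 3593469 (q = 220039 + 3373430 = 3593469)
J/q = -6910689/3593469 = -6910689*1/3593469 = -2303563/1197823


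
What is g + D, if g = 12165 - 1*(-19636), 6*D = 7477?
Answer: 198283/6 ≈ 33047.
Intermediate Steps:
D = 7477/6 (D = (⅙)*7477 = 7477/6 ≈ 1246.2)
g = 31801 (g = 12165 + 19636 = 31801)
g + D = 31801 + 7477/6 = 198283/6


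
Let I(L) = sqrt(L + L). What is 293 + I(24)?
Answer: 293 + 4*sqrt(3) ≈ 299.93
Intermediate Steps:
I(L) = sqrt(2)*sqrt(L) (I(L) = sqrt(2*L) = sqrt(2)*sqrt(L))
293 + I(24) = 293 + sqrt(2)*sqrt(24) = 293 + sqrt(2)*(2*sqrt(6)) = 293 + 4*sqrt(3)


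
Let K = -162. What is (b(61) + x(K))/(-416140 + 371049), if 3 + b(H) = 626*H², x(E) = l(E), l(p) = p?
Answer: -2329181/45091 ≈ -51.655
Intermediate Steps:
x(E) = E
b(H) = -3 + 626*H²
(b(61) + x(K))/(-416140 + 371049) = ((-3 + 626*61²) - 162)/(-416140 + 371049) = ((-3 + 626*3721) - 162)/(-45091) = ((-3 + 2329346) - 162)*(-1/45091) = (2329343 - 162)*(-1/45091) = 2329181*(-1/45091) = -2329181/45091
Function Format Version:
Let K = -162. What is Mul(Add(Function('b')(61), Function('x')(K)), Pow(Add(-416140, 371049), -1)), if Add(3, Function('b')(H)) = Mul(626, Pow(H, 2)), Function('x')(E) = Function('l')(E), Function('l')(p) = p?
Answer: Rational(-2329181, 45091) ≈ -51.655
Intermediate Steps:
Function('x')(E) = E
Function('b')(H) = Add(-3, Mul(626, Pow(H, 2)))
Mul(Add(Function('b')(61), Function('x')(K)), Pow(Add(-416140, 371049), -1)) = Mul(Add(Add(-3, Mul(626, Pow(61, 2))), -162), Pow(Add(-416140, 371049), -1)) = Mul(Add(Add(-3, Mul(626, 3721)), -162), Pow(-45091, -1)) = Mul(Add(Add(-3, 2329346), -162), Rational(-1, 45091)) = Mul(Add(2329343, -162), Rational(-1, 45091)) = Mul(2329181, Rational(-1, 45091)) = Rational(-2329181, 45091)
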